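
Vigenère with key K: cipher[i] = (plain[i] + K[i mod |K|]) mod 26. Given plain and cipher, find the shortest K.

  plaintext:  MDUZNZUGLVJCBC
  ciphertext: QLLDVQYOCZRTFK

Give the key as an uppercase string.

  i= 0: Q-M =  4 → E
  i= 1: L-D =  8 → I
  i= 2: L-U = 17 → R
  i= 3: D-Z =  4 → E
  i= 4: V-N =  8 → I
  i= 5: Q-Z = 17 → R
  i= 6: Y-U =  4 → E
  i= 7: O-G =  8 → I
  i= 8: C-L = 17 → R
  i= 9: Z-V =  4 → E
  i=10: R-J =  8 → I
  i=11: T-C = 17 → R
  i=12: F-B =  4 → E
  i=13: K-C =  8 → I
  shifts repeat with period 3: EIR

EIR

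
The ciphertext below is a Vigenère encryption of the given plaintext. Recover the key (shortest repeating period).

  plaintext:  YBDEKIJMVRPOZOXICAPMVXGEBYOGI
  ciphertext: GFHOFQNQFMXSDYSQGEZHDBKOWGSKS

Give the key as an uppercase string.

  i= 0: G-Y =  8 → I
  i= 1: F-B =  4 → E
  i= 2: H-D =  4 → E
  i= 3: O-E = 10 → K
  i= 4: F-K = 21 → V
  i= 5: Q-I =  8 → I
  i= 6: N-J =  4 → E
  i= 7: Q-M =  4 → E
  i= 8: F-V = 10 → K
  i= 9: M-R = 21 → V
  i=10: X-P =  8 → I
  i=11: S-O =  4 → E
  i=12: D-Z =  4 → E
  i=13: Y-O = 10 → K
  i=14: S-X = 21 → V
  i=15: Q-I =  8 → I
  i=16: G-C =  4 → E
  i=17: E-A =  4 → E
  i=18: Z-P = 10 → K
  i=19: H-M = 21 → V
  i=20: D-V =  8 → I
  i=21: B-X =  4 → E
  i=22: K-G =  4 → E
  i=23: O-E = 10 → K
  i=24: W-B = 21 → V
  i=25: G-Y =  8 → I
  i=26: S-O =  4 → E
  i=27: K-G =  4 → E
  i=28: S-I = 10 → K
  shifts repeat with period 5: IEEKV

IEEKV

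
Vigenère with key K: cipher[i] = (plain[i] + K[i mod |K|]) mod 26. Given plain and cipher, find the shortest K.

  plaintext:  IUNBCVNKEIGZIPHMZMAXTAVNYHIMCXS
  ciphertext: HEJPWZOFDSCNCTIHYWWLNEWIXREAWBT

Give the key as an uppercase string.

  i= 0: H-I = 25 → Z
  i= 1: E-U = 10 → K
  i= 2: J-N = 22 → W
  i= 3: P-B = 14 → O
  i= 4: W-C = 20 → U
  i= 5: Z-V =  4 → E
  i= 6: O-N =  1 → B
  i= 7: F-K = 21 → V
  i= 8: D-E = 25 → Z
  i= 9: S-I = 10 → K
  i=10: C-G = 22 → W
  i=11: N-Z = 14 → O
  i=12: C-I = 20 → U
  i=13: T-P =  4 → E
  i=14: I-H =  1 → B
  i=15: H-M = 21 → V
  i=16: Y-Z = 25 → Z
  i=17: W-M = 10 → K
  i=18: W-A = 22 → W
  i=19: L-X = 14 → O
  i=20: N-T = 20 → U
  i=21: E-A =  4 → E
  i=22: W-V =  1 → B
  i=23: I-N = 21 → V
  i=24: X-Y = 25 → Z
  i=25: R-H = 10 → K
  i=26: E-I = 22 → W
  i=27: A-M = 14 → O
  i=28: W-C = 20 → U
  i=29: B-X =  4 → E
  i=30: T-S =  1 → B
  shifts repeat with period 8: ZKWOUEBV

ZKWOUEBV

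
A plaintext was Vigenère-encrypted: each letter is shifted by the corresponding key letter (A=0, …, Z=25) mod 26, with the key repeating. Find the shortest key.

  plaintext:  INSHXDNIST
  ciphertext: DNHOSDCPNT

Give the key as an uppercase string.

  i= 0: D-I = 21 → V
  i= 1: N-N =  0 → A
  i= 2: H-S = 15 → P
  i= 3: O-H =  7 → H
  i= 4: S-X = 21 → V
  i= 5: D-D =  0 → A
  i= 6: C-N = 15 → P
  i= 7: P-I =  7 → H
  i= 8: N-S = 21 → V
  i= 9: T-T =  0 → A
  shifts repeat with period 4: VAPH

VAPH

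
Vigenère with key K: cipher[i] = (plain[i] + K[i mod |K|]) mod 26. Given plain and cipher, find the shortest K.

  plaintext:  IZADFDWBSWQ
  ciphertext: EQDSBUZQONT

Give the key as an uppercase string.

  i= 0: E-I = 22 → W
  i= 1: Q-Z = 17 → R
  i= 2: D-A =  3 → D
  i= 3: S-D = 15 → P
  i= 4: B-F = 22 → W
  i= 5: U-D = 17 → R
  i= 6: Z-W =  3 → D
  i= 7: Q-B = 15 → P
  i= 8: O-S = 22 → W
  i= 9: N-W = 17 → R
  i=10: T-Q =  3 → D
  shifts repeat with period 4: WRDP

WRDP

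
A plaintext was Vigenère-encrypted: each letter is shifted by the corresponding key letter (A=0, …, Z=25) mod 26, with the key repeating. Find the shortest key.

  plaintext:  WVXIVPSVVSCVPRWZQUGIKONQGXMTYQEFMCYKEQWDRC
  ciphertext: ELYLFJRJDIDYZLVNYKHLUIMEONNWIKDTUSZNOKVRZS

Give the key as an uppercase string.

IQBDKUZO

  i= 0: E-W =  8 → I
  i= 1: L-V = 16 → Q
  i= 2: Y-X =  1 → B
  i= 3: L-I =  3 → D
  i= 4: F-V = 10 → K
  i= 5: J-P = 20 → U
  i= 6: R-S = 25 → Z
  i= 7: J-V = 14 → O
  i= 8: D-V =  8 → I
  i= 9: I-S = 16 → Q
  i=10: D-C =  1 → B
  i=11: Y-V =  3 → D
  i=12: Z-P = 10 → K
  i=13: L-R = 20 → U
  i=14: V-W = 25 → Z
  i=15: N-Z = 14 → O
  i=16: Y-Q =  8 → I
  i=17: K-U = 16 → Q
  i=18: H-G =  1 → B
  i=19: L-I =  3 → D
  i=20: U-K = 10 → K
  i=21: I-O = 20 → U
  i=22: M-N = 25 → Z
  i=23: E-Q = 14 → O
  i=24: O-G =  8 → I
  i=25: N-X = 16 → Q
  i=26: N-M =  1 → B
  i=27: W-T =  3 → D
  i=28: I-Y = 10 → K
  i=29: K-Q = 20 → U
  i=30: D-E = 25 → Z
  i=31: T-F = 14 → O
  i=32: U-M =  8 → I
  i=33: S-C = 16 → Q
  i=34: Z-Y =  1 → B
  i=35: N-K =  3 → D
  i=36: O-E = 10 → K
  i=37: K-Q = 20 → U
  i=38: V-W = 25 → Z
  i=39: R-D = 14 → O
  i=40: Z-R =  8 → I
  i=41: S-C = 16 → Q
  shifts repeat with period 8: IQBDKUZO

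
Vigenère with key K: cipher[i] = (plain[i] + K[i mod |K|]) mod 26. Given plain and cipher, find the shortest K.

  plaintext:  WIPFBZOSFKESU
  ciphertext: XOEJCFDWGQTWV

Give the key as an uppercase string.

  i= 0: X-W =  1 → B
  i= 1: O-I =  6 → G
  i= 2: E-P = 15 → P
  i= 3: J-F =  4 → E
  i= 4: C-B =  1 → B
  i= 5: F-Z =  6 → G
  i= 6: D-O = 15 → P
  i= 7: W-S =  4 → E
  i= 8: G-F =  1 → B
  i= 9: Q-K =  6 → G
  i=10: T-E = 15 → P
  i=11: W-S =  4 → E
  i=12: V-U =  1 → B
  shifts repeat with period 4: BGPE

BGPE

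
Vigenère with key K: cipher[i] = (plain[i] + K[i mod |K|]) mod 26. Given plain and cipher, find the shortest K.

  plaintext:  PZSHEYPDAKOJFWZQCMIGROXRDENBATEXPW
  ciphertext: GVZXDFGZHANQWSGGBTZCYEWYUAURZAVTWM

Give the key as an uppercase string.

  i= 0: G-P = 17 → R
  i= 1: V-Z = 22 → W
  i= 2: Z-S =  7 → H
  i= 3: X-H = 16 → Q
  i= 4: D-E = 25 → Z
  i= 5: F-Y =  7 → H
  i= 6: G-P = 17 → R
  i= 7: Z-D = 22 → W
  i= 8: H-A =  7 → H
  i= 9: A-K = 16 → Q
  i=10: N-O = 25 → Z
  i=11: Q-J =  7 → H
  i=12: W-F = 17 → R
  i=13: S-W = 22 → W
  i=14: G-Z =  7 → H
  i=15: G-Q = 16 → Q
  i=16: B-C = 25 → Z
  i=17: T-M =  7 → H
  i=18: Z-I = 17 → R
  i=19: C-G = 22 → W
  i=20: Y-R =  7 → H
  i=21: E-O = 16 → Q
  i=22: W-X = 25 → Z
  i=23: Y-R =  7 → H
  i=24: U-D = 17 → R
  i=25: A-E = 22 → W
  i=26: U-N =  7 → H
  i=27: R-B = 16 → Q
  i=28: Z-A = 25 → Z
  i=29: A-T =  7 → H
  i=30: V-E = 17 → R
  i=31: T-X = 22 → W
  i=32: W-P =  7 → H
  i=33: M-W = 16 → Q
  shifts repeat with period 6: RWHQZH

RWHQZH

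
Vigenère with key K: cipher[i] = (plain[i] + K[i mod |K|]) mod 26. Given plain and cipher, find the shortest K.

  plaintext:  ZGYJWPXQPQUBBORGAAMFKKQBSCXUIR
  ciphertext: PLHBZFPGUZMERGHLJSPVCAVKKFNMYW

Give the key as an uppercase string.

QFJSDQS

  i= 0: P-Z = 16 → Q
  i= 1: L-G =  5 → F
  i= 2: H-Y =  9 → J
  i= 3: B-J = 18 → S
  i= 4: Z-W =  3 → D
  i= 5: F-P = 16 → Q
  i= 6: P-X = 18 → S
  i= 7: G-Q = 16 → Q
  i= 8: U-P =  5 → F
  i= 9: Z-Q =  9 → J
  i=10: M-U = 18 → S
  i=11: E-B =  3 → D
  i=12: R-B = 16 → Q
  i=13: G-O = 18 → S
  i=14: H-R = 16 → Q
  i=15: L-G =  5 → F
  i=16: J-A =  9 → J
  i=17: S-A = 18 → S
  i=18: P-M =  3 → D
  i=19: V-F = 16 → Q
  i=20: C-K = 18 → S
  i=21: A-K = 16 → Q
  i=22: V-Q =  5 → F
  i=23: K-B =  9 → J
  i=24: K-S = 18 → S
  i=25: F-C =  3 → D
  i=26: N-X = 16 → Q
  i=27: M-U = 18 → S
  i=28: Y-I = 16 → Q
  i=29: W-R =  5 → F
  shifts repeat with period 7: QFJSDQS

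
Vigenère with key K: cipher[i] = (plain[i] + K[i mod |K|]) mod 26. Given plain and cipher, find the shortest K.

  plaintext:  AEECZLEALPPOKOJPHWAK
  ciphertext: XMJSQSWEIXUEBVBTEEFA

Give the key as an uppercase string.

XIFQRHSE

  i= 0: X-A = 23 → X
  i= 1: M-E =  8 → I
  i= 2: J-E =  5 → F
  i= 3: S-C = 16 → Q
  i= 4: Q-Z = 17 → R
  i= 5: S-L =  7 → H
  i= 6: W-E = 18 → S
  i= 7: E-A =  4 → E
  i= 8: I-L = 23 → X
  i= 9: X-P =  8 → I
  i=10: U-P =  5 → F
  i=11: E-O = 16 → Q
  i=12: B-K = 17 → R
  i=13: V-O =  7 → H
  i=14: B-J = 18 → S
  i=15: T-P =  4 → E
  i=16: E-H = 23 → X
  i=17: E-W =  8 → I
  i=18: F-A =  5 → F
  i=19: A-K = 16 → Q
  shifts repeat with period 8: XIFQRHSE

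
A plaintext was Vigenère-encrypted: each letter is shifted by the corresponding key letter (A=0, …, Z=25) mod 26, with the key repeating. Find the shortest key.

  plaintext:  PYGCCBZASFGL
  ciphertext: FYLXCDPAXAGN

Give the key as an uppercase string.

  i= 0: F-P = 16 → Q
  i= 1: Y-Y =  0 → A
  i= 2: L-G =  5 → F
  i= 3: X-C = 21 → V
  i= 4: C-C =  0 → A
  i= 5: D-B =  2 → C
  i= 6: P-Z = 16 → Q
  i= 7: A-A =  0 → A
  i= 8: X-S =  5 → F
  i= 9: A-F = 21 → V
  i=10: G-G =  0 → A
  i=11: N-L =  2 → C
  shifts repeat with period 6: QAFVAC

QAFVAC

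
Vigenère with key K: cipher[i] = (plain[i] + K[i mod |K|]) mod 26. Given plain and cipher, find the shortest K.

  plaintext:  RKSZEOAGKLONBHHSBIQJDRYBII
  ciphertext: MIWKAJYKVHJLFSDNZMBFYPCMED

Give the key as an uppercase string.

VYELW

  i= 0: M-R = 21 → V
  i= 1: I-K = 24 → Y
  i= 2: W-S =  4 → E
  i= 3: K-Z = 11 → L
  i= 4: A-E = 22 → W
  i= 5: J-O = 21 → V
  i= 6: Y-A = 24 → Y
  i= 7: K-G =  4 → E
  i= 8: V-K = 11 → L
  i= 9: H-L = 22 → W
  i=10: J-O = 21 → V
  i=11: L-N = 24 → Y
  i=12: F-B =  4 → E
  i=13: S-H = 11 → L
  i=14: D-H = 22 → W
  i=15: N-S = 21 → V
  i=16: Z-B = 24 → Y
  i=17: M-I =  4 → E
  i=18: B-Q = 11 → L
  i=19: F-J = 22 → W
  i=20: Y-D = 21 → V
  i=21: P-R = 24 → Y
  i=22: C-Y =  4 → E
  i=23: M-B = 11 → L
  i=24: E-I = 22 → W
  i=25: D-I = 21 → V
  shifts repeat with period 5: VYELW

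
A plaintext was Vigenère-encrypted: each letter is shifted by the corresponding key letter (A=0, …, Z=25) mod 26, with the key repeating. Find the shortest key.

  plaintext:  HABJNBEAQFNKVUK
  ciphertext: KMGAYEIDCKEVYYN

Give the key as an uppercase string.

  i= 0: K-H =  3 → D
  i= 1: M-A = 12 → M
  i= 2: G-B =  5 → F
  i= 3: A-J = 17 → R
  i= 4: Y-N = 11 → L
  i= 5: E-B =  3 → D
  i= 6: I-E =  4 → E
  i= 7: D-A =  3 → D
  i= 8: C-Q = 12 → M
  i= 9: K-F =  5 → F
  i=10: E-N = 17 → R
  i=11: V-K = 11 → L
  i=12: Y-V =  3 → D
  i=13: Y-U =  4 → E
  i=14: N-K =  3 → D
  shifts repeat with period 7: DMFRLDE

DMFRLDE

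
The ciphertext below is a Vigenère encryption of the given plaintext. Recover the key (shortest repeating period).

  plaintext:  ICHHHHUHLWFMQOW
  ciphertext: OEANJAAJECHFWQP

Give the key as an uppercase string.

GCT

  i= 0: O-I =  6 → G
  i= 1: E-C =  2 → C
  i= 2: A-H = 19 → T
  i= 3: N-H =  6 → G
  i= 4: J-H =  2 → C
  i= 5: A-H = 19 → T
  i= 6: A-U =  6 → G
  i= 7: J-H =  2 → C
  i= 8: E-L = 19 → T
  i= 9: C-W =  6 → G
  i=10: H-F =  2 → C
  i=11: F-M = 19 → T
  i=12: W-Q =  6 → G
  i=13: Q-O =  2 → C
  i=14: P-W = 19 → T
  shifts repeat with period 3: GCT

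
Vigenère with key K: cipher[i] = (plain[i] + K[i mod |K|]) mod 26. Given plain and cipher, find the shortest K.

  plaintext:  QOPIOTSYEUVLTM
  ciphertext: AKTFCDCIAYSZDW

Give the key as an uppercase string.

KWEXOKK

  i= 0: A-Q = 10 → K
  i= 1: K-O = 22 → W
  i= 2: T-P =  4 → E
  i= 3: F-I = 23 → X
  i= 4: C-O = 14 → O
  i= 5: D-T = 10 → K
  i= 6: C-S = 10 → K
  i= 7: I-Y = 10 → K
  i= 8: A-E = 22 → W
  i= 9: Y-U =  4 → E
  i=10: S-V = 23 → X
  i=11: Z-L = 14 → O
  i=12: D-T = 10 → K
  i=13: W-M = 10 → K
  shifts repeat with period 7: KWEXOKK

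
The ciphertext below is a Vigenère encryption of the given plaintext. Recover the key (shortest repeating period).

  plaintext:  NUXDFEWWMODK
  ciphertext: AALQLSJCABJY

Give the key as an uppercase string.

NGO

  i= 0: A-N = 13 → N
  i= 1: A-U =  6 → G
  i= 2: L-X = 14 → O
  i= 3: Q-D = 13 → N
  i= 4: L-F =  6 → G
  i= 5: S-E = 14 → O
  i= 6: J-W = 13 → N
  i= 7: C-W =  6 → G
  i= 8: A-M = 14 → O
  i= 9: B-O = 13 → N
  i=10: J-D =  6 → G
  i=11: Y-K = 14 → O
  shifts repeat with period 3: NGO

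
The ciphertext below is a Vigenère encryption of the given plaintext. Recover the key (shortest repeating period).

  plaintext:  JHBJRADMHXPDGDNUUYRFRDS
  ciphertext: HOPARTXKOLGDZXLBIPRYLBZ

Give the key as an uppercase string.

YHORATU

  i= 0: H-J = 24 → Y
  i= 1: O-H =  7 → H
  i= 2: P-B = 14 → O
  i= 3: A-J = 17 → R
  i= 4: R-R =  0 → A
  i= 5: T-A = 19 → T
  i= 6: X-D = 20 → U
  i= 7: K-M = 24 → Y
  i= 8: O-H =  7 → H
  i= 9: L-X = 14 → O
  i=10: G-P = 17 → R
  i=11: D-D =  0 → A
  i=12: Z-G = 19 → T
  i=13: X-D = 20 → U
  i=14: L-N = 24 → Y
  i=15: B-U =  7 → H
  i=16: I-U = 14 → O
  i=17: P-Y = 17 → R
  i=18: R-R =  0 → A
  i=19: Y-F = 19 → T
  i=20: L-R = 20 → U
  i=21: B-D = 24 → Y
  i=22: Z-S =  7 → H
  shifts repeat with period 7: YHORATU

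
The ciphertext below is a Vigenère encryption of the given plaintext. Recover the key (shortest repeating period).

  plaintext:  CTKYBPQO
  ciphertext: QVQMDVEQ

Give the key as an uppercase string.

OCG

  i= 0: Q-C = 14 → O
  i= 1: V-T =  2 → C
  i= 2: Q-K =  6 → G
  i= 3: M-Y = 14 → O
  i= 4: D-B =  2 → C
  i= 5: V-P =  6 → G
  i= 6: E-Q = 14 → O
  i= 7: Q-O =  2 → C
  shifts repeat with period 3: OCG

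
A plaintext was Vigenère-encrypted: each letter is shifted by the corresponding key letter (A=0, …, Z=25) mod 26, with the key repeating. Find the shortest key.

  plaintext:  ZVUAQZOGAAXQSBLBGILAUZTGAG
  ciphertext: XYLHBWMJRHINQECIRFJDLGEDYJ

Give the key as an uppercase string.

YDRHLX

  i= 0: X-Z = 24 → Y
  i= 1: Y-V =  3 → D
  i= 2: L-U = 17 → R
  i= 3: H-A =  7 → H
  i= 4: B-Q = 11 → L
  i= 5: W-Z = 23 → X
  i= 6: M-O = 24 → Y
  i= 7: J-G =  3 → D
  i= 8: R-A = 17 → R
  i= 9: H-A =  7 → H
  i=10: I-X = 11 → L
  i=11: N-Q = 23 → X
  i=12: Q-S = 24 → Y
  i=13: E-B =  3 → D
  i=14: C-L = 17 → R
  i=15: I-B =  7 → H
  i=16: R-G = 11 → L
  i=17: F-I = 23 → X
  i=18: J-L = 24 → Y
  i=19: D-A =  3 → D
  i=20: L-U = 17 → R
  i=21: G-Z =  7 → H
  i=22: E-T = 11 → L
  i=23: D-G = 23 → X
  i=24: Y-A = 24 → Y
  i=25: J-G =  3 → D
  shifts repeat with period 6: YDRHLX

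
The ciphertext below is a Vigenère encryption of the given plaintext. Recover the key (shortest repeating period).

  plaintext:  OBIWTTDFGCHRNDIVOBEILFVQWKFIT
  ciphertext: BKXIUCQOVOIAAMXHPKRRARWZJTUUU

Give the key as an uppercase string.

  i= 0: B-O = 13 → N
  i= 1: K-B =  9 → J
  i= 2: X-I = 15 → P
  i= 3: I-W = 12 → M
  i= 4: U-T =  1 → B
  i= 5: C-T =  9 → J
  i= 6: Q-D = 13 → N
  i= 7: O-F =  9 → J
  i= 8: V-G = 15 → P
  i= 9: O-C = 12 → M
  i=10: I-H =  1 → B
  i=11: A-R =  9 → J
  i=12: A-N = 13 → N
  i=13: M-D =  9 → J
  i=14: X-I = 15 → P
  i=15: H-V = 12 → M
  i=16: P-O =  1 → B
  i=17: K-B =  9 → J
  i=18: R-E = 13 → N
  i=19: R-I =  9 → J
  i=20: A-L = 15 → P
  i=21: R-F = 12 → M
  i=22: W-V =  1 → B
  i=23: Z-Q =  9 → J
  i=24: J-W = 13 → N
  i=25: T-K =  9 → J
  i=26: U-F = 15 → P
  i=27: U-I = 12 → M
  i=28: U-T =  1 → B
  shifts repeat with period 6: NJPMBJ

NJPMBJ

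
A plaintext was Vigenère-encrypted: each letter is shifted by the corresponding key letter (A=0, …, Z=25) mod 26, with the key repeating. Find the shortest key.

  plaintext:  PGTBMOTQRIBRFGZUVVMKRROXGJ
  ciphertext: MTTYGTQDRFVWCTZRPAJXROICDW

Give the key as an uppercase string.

XNAXUF

  i= 0: M-P = 23 → X
  i= 1: T-G = 13 → N
  i= 2: T-T =  0 → A
  i= 3: Y-B = 23 → X
  i= 4: G-M = 20 → U
  i= 5: T-O =  5 → F
  i= 6: Q-T = 23 → X
  i= 7: D-Q = 13 → N
  i= 8: R-R =  0 → A
  i= 9: F-I = 23 → X
  i=10: V-B = 20 → U
  i=11: W-R =  5 → F
  i=12: C-F = 23 → X
  i=13: T-G = 13 → N
  i=14: Z-Z =  0 → A
  i=15: R-U = 23 → X
  i=16: P-V = 20 → U
  i=17: A-V =  5 → F
  i=18: J-M = 23 → X
  i=19: X-K = 13 → N
  i=20: R-R =  0 → A
  i=21: O-R = 23 → X
  i=22: I-O = 20 → U
  i=23: C-X =  5 → F
  i=24: D-G = 23 → X
  i=25: W-J = 13 → N
  shifts repeat with period 6: XNAXUF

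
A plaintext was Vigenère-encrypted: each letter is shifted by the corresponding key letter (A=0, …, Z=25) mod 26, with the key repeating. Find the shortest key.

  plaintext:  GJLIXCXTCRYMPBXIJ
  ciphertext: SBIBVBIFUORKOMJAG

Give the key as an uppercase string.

  i= 0: S-G = 12 → M
  i= 1: B-J = 18 → S
  i= 2: I-L = 23 → X
  i= 3: B-I = 19 → T
  i= 4: V-X = 24 → Y
  i= 5: B-C = 25 → Z
  i= 6: I-X = 11 → L
  i= 7: F-T = 12 → M
  i= 8: U-C = 18 → S
  i= 9: O-R = 23 → X
  i=10: R-Y = 19 → T
  i=11: K-M = 24 → Y
  i=12: O-P = 25 → Z
  i=13: M-B = 11 → L
  i=14: J-X = 12 → M
  i=15: A-I = 18 → S
  i=16: G-J = 23 → X
  shifts repeat with period 7: MSXTYZL

MSXTYZL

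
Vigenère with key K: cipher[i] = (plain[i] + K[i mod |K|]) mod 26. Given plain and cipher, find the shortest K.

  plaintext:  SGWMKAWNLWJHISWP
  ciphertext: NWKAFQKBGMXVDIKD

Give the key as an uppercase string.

VQOO

  i= 0: N-S = 21 → V
  i= 1: W-G = 16 → Q
  i= 2: K-W = 14 → O
  i= 3: A-M = 14 → O
  i= 4: F-K = 21 → V
  i= 5: Q-A = 16 → Q
  i= 6: K-W = 14 → O
  i= 7: B-N = 14 → O
  i= 8: G-L = 21 → V
  i= 9: M-W = 16 → Q
  i=10: X-J = 14 → O
  i=11: V-H = 14 → O
  i=12: D-I = 21 → V
  i=13: I-S = 16 → Q
  i=14: K-W = 14 → O
  i=15: D-P = 14 → O
  shifts repeat with period 4: VQOO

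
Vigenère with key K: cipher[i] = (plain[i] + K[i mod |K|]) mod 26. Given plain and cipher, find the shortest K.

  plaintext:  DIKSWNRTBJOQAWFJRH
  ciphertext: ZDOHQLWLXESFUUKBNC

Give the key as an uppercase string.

  i= 0: Z-D = 22 → W
  i= 1: D-I = 21 → V
  i= 2: O-K =  4 → E
  i= 3: H-S = 15 → P
  i= 4: Q-W = 20 → U
  i= 5: L-N = 24 → Y
  i= 6: W-R =  5 → F
  i= 7: L-T = 18 → S
  i= 8: X-B = 22 → W
  i= 9: E-J = 21 → V
  i=10: S-O =  4 → E
  i=11: F-Q = 15 → P
  i=12: U-A = 20 → U
  i=13: U-W = 24 → Y
  i=14: K-F =  5 → F
  i=15: B-J = 18 → S
  i=16: N-R = 22 → W
  i=17: C-H = 21 → V
  shifts repeat with period 8: WVEPUYFS

WVEPUYFS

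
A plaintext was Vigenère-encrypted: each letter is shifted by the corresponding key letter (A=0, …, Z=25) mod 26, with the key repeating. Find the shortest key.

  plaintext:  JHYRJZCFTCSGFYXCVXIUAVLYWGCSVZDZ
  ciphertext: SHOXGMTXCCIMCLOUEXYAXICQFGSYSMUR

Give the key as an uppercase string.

JAQGXNRS

  i= 0: S-J =  9 → J
  i= 1: H-H =  0 → A
  i= 2: O-Y = 16 → Q
  i= 3: X-R =  6 → G
  i= 4: G-J = 23 → X
  i= 5: M-Z = 13 → N
  i= 6: T-C = 17 → R
  i= 7: X-F = 18 → S
  i= 8: C-T =  9 → J
  i= 9: C-C =  0 → A
  i=10: I-S = 16 → Q
  i=11: M-G =  6 → G
  i=12: C-F = 23 → X
  i=13: L-Y = 13 → N
  i=14: O-X = 17 → R
  i=15: U-C = 18 → S
  i=16: E-V =  9 → J
  i=17: X-X =  0 → A
  i=18: Y-I = 16 → Q
  i=19: A-U =  6 → G
  i=20: X-A = 23 → X
  i=21: I-V = 13 → N
  i=22: C-L = 17 → R
  i=23: Q-Y = 18 → S
  i=24: F-W =  9 → J
  i=25: G-G =  0 → A
  i=26: S-C = 16 → Q
  i=27: Y-S =  6 → G
  i=28: S-V = 23 → X
  i=29: M-Z = 13 → N
  i=30: U-D = 17 → R
  i=31: R-Z = 18 → S
  shifts repeat with period 8: JAQGXNRS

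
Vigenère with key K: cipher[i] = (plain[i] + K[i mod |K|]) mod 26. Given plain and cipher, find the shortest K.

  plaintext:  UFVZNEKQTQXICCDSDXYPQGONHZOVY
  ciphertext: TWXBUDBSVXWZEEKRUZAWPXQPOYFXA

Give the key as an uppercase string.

ZRCCH

  i= 0: T-U = 25 → Z
  i= 1: W-F = 17 → R
  i= 2: X-V =  2 → C
  i= 3: B-Z =  2 → C
  i= 4: U-N =  7 → H
  i= 5: D-E = 25 → Z
  i= 6: B-K = 17 → R
  i= 7: S-Q =  2 → C
  i= 8: V-T =  2 → C
  i= 9: X-Q =  7 → H
  i=10: W-X = 25 → Z
  i=11: Z-I = 17 → R
  i=12: E-C =  2 → C
  i=13: E-C =  2 → C
  i=14: K-D =  7 → H
  i=15: R-S = 25 → Z
  i=16: U-D = 17 → R
  i=17: Z-X =  2 → C
  i=18: A-Y =  2 → C
  i=19: W-P =  7 → H
  i=20: P-Q = 25 → Z
  i=21: X-G = 17 → R
  i=22: Q-O =  2 → C
  i=23: P-N =  2 → C
  i=24: O-H =  7 → H
  i=25: Y-Z = 25 → Z
  i=26: F-O = 17 → R
  i=27: X-V =  2 → C
  i=28: A-Y =  2 → C
  shifts repeat with period 5: ZRCCH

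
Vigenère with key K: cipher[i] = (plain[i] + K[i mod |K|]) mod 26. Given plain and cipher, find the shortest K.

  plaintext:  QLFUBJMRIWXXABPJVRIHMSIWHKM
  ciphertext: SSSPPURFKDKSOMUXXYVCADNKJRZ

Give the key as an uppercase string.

  i= 0: S-Q =  2 → C
  i= 1: S-L =  7 → H
  i= 2: S-F = 13 → N
  i= 3: P-U = 21 → V
  i= 4: P-B = 14 → O
  i= 5: U-J = 11 → L
  i= 6: R-M =  5 → F
  i= 7: F-R = 14 → O
  i= 8: K-I =  2 → C
  i= 9: D-W =  7 → H
  i=10: K-X = 13 → N
  i=11: S-X = 21 → V
  i=12: O-A = 14 → O
  i=13: M-B = 11 → L
  i=14: U-P =  5 → F
  i=15: X-J = 14 → O
  i=16: X-V =  2 → C
  i=17: Y-R =  7 → H
  i=18: V-I = 13 → N
  i=19: C-H = 21 → V
  i=20: A-M = 14 → O
  i=21: D-S = 11 → L
  i=22: N-I =  5 → F
  i=23: K-W = 14 → O
  i=24: J-H =  2 → C
  i=25: R-K =  7 → H
  i=26: Z-M = 13 → N
  shifts repeat with period 8: CHNVOLFO

CHNVOLFO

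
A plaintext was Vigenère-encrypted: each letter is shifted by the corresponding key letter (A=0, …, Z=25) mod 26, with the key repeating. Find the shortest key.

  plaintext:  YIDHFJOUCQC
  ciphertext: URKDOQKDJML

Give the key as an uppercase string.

WJH

  i= 0: U-Y = 22 → W
  i= 1: R-I =  9 → J
  i= 2: K-D =  7 → H
  i= 3: D-H = 22 → W
  i= 4: O-F =  9 → J
  i= 5: Q-J =  7 → H
  i= 6: K-O = 22 → W
  i= 7: D-U =  9 → J
  i= 8: J-C =  7 → H
  i= 9: M-Q = 22 → W
  i=10: L-C =  9 → J
  shifts repeat with period 3: WJH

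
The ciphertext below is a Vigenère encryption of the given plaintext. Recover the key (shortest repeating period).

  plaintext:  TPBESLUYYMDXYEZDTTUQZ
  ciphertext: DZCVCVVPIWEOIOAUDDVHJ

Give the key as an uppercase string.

KKBR

  i= 0: D-T = 10 → K
  i= 1: Z-P = 10 → K
  i= 2: C-B =  1 → B
  i= 3: V-E = 17 → R
  i= 4: C-S = 10 → K
  i= 5: V-L = 10 → K
  i= 6: V-U =  1 → B
  i= 7: P-Y = 17 → R
  i= 8: I-Y = 10 → K
  i= 9: W-M = 10 → K
  i=10: E-D =  1 → B
  i=11: O-X = 17 → R
  i=12: I-Y = 10 → K
  i=13: O-E = 10 → K
  i=14: A-Z =  1 → B
  i=15: U-D = 17 → R
  i=16: D-T = 10 → K
  i=17: D-T = 10 → K
  i=18: V-U =  1 → B
  i=19: H-Q = 17 → R
  i=20: J-Z = 10 → K
  shifts repeat with period 4: KKBR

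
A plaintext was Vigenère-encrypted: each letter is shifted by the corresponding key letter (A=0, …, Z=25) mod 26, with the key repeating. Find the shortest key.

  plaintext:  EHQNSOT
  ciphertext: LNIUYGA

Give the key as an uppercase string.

HGS

  i= 0: L-E =  7 → H
  i= 1: N-H =  6 → G
  i= 2: I-Q = 18 → S
  i= 3: U-N =  7 → H
  i= 4: Y-S =  6 → G
  i= 5: G-O = 18 → S
  i= 6: A-T =  7 → H
  shifts repeat with period 3: HGS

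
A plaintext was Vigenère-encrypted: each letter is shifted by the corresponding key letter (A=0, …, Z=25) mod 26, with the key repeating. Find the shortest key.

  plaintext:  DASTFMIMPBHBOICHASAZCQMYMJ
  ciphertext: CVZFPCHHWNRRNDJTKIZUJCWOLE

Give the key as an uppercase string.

  i= 0: C-D = 25 → Z
  i= 1: V-A = 21 → V
  i= 2: Z-S =  7 → H
  i= 3: F-T = 12 → M
  i= 4: P-F = 10 → K
  i= 5: C-M = 16 → Q
  i= 6: H-I = 25 → Z
  i= 7: H-M = 21 → V
  i= 8: W-P =  7 → H
  i= 9: N-B = 12 → M
  i=10: R-H = 10 → K
  i=11: R-B = 16 → Q
  i=12: N-O = 25 → Z
  i=13: D-I = 21 → V
  i=14: J-C =  7 → H
  i=15: T-H = 12 → M
  i=16: K-A = 10 → K
  i=17: I-S = 16 → Q
  i=18: Z-A = 25 → Z
  i=19: U-Z = 21 → V
  i=20: J-C =  7 → H
  i=21: C-Q = 12 → M
  i=22: W-M = 10 → K
  i=23: O-Y = 16 → Q
  i=24: L-M = 25 → Z
  i=25: E-J = 21 → V
  shifts repeat with period 6: ZVHMKQ

ZVHMKQ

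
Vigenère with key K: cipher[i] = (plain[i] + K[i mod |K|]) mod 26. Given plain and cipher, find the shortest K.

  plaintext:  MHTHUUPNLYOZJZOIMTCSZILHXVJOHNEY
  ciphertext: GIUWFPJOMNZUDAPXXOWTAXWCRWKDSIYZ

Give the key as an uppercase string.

UBBPLV

  i= 0: G-M = 20 → U
  i= 1: I-H =  1 → B
  i= 2: U-T =  1 → B
  i= 3: W-H = 15 → P
  i= 4: F-U = 11 → L
  i= 5: P-U = 21 → V
  i= 6: J-P = 20 → U
  i= 7: O-N =  1 → B
  i= 8: M-L =  1 → B
  i= 9: N-Y = 15 → P
  i=10: Z-O = 11 → L
  i=11: U-Z = 21 → V
  i=12: D-J = 20 → U
  i=13: A-Z =  1 → B
  i=14: P-O =  1 → B
  i=15: X-I = 15 → P
  i=16: X-M = 11 → L
  i=17: O-T = 21 → V
  i=18: W-C = 20 → U
  i=19: T-S =  1 → B
  i=20: A-Z =  1 → B
  i=21: X-I = 15 → P
  i=22: W-L = 11 → L
  i=23: C-H = 21 → V
  i=24: R-X = 20 → U
  i=25: W-V =  1 → B
  i=26: K-J =  1 → B
  i=27: D-O = 15 → P
  i=28: S-H = 11 → L
  i=29: I-N = 21 → V
  i=30: Y-E = 20 → U
  i=31: Z-Y =  1 → B
  shifts repeat with period 6: UBBPLV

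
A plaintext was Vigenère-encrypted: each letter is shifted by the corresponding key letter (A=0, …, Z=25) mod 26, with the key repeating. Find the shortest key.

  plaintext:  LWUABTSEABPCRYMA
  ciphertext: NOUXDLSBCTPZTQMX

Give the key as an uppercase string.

  i= 0: N-L =  2 → C
  i= 1: O-W = 18 → S
  i= 2: U-U =  0 → A
  i= 3: X-A = 23 → X
  i= 4: D-B =  2 → C
  i= 5: L-T = 18 → S
  i= 6: S-S =  0 → A
  i= 7: B-E = 23 → X
  i= 8: C-A =  2 → C
  i= 9: T-B = 18 → S
  i=10: P-P =  0 → A
  i=11: Z-C = 23 → X
  i=12: T-R =  2 → C
  i=13: Q-Y = 18 → S
  i=14: M-M =  0 → A
  i=15: X-A = 23 → X
  shifts repeat with period 4: CSAX

CSAX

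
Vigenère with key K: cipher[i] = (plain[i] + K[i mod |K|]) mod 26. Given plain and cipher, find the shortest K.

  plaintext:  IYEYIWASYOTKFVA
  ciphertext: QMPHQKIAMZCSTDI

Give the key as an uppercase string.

IOLJIOI

  i= 0: Q-I =  8 → I
  i= 1: M-Y = 14 → O
  i= 2: P-E = 11 → L
  i= 3: H-Y =  9 → J
  i= 4: Q-I =  8 → I
  i= 5: K-W = 14 → O
  i= 6: I-A =  8 → I
  i= 7: A-S =  8 → I
  i= 8: M-Y = 14 → O
  i= 9: Z-O = 11 → L
  i=10: C-T =  9 → J
  i=11: S-K =  8 → I
  i=12: T-F = 14 → O
  i=13: D-V =  8 → I
  i=14: I-A =  8 → I
  shifts repeat with period 7: IOLJIOI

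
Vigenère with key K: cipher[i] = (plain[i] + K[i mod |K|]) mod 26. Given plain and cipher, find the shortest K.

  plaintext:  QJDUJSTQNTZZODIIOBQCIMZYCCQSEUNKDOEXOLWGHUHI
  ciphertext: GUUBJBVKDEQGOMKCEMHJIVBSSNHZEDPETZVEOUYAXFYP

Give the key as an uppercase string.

QLRHAJCU

  i= 0: G-Q = 16 → Q
  i= 1: U-J = 11 → L
  i= 2: U-D = 17 → R
  i= 3: B-U =  7 → H
  i= 4: J-J =  0 → A
  i= 5: B-S =  9 → J
  i= 6: V-T =  2 → C
  i= 7: K-Q = 20 → U
  i= 8: D-N = 16 → Q
  i= 9: E-T = 11 → L
  i=10: Q-Z = 17 → R
  i=11: G-Z =  7 → H
  i=12: O-O =  0 → A
  i=13: M-D =  9 → J
  i=14: K-I =  2 → C
  i=15: C-I = 20 → U
  i=16: E-O = 16 → Q
  i=17: M-B = 11 → L
  i=18: H-Q = 17 → R
  i=19: J-C =  7 → H
  i=20: I-I =  0 → A
  i=21: V-M =  9 → J
  i=22: B-Z =  2 → C
  i=23: S-Y = 20 → U
  i=24: S-C = 16 → Q
  i=25: N-C = 11 → L
  i=26: H-Q = 17 → R
  i=27: Z-S =  7 → H
  i=28: E-E =  0 → A
  i=29: D-U =  9 → J
  i=30: P-N =  2 → C
  i=31: E-K = 20 → U
  i=32: T-D = 16 → Q
  i=33: Z-O = 11 → L
  i=34: V-E = 17 → R
  i=35: E-X =  7 → H
  i=36: O-O =  0 → A
  i=37: U-L =  9 → J
  i=38: Y-W =  2 → C
  i=39: A-G = 20 → U
  i=40: X-H = 16 → Q
  i=41: F-U = 11 → L
  i=42: Y-H = 17 → R
  i=43: P-I =  7 → H
  shifts repeat with period 8: QLRHAJCU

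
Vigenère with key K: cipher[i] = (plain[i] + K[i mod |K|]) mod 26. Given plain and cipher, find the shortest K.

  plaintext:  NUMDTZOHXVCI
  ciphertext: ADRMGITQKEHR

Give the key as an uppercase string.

NJFJ

  i= 0: A-N = 13 → N
  i= 1: D-U =  9 → J
  i= 2: R-M =  5 → F
  i= 3: M-D =  9 → J
  i= 4: G-T = 13 → N
  i= 5: I-Z =  9 → J
  i= 6: T-O =  5 → F
  i= 7: Q-H =  9 → J
  i= 8: K-X = 13 → N
  i= 9: E-V =  9 → J
  i=10: H-C =  5 → F
  i=11: R-I =  9 → J
  shifts repeat with period 4: NJFJ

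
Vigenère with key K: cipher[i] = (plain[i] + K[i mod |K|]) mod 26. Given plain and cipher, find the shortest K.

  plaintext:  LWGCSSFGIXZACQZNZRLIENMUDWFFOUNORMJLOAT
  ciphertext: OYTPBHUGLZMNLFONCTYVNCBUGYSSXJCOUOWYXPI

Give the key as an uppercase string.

  i= 0: O-L =  3 → D
  i= 1: Y-W =  2 → C
  i= 2: T-G = 13 → N
  i= 3: P-C = 13 → N
  i= 4: B-S =  9 → J
  i= 5: H-S = 15 → P
  i= 6: U-F = 15 → P
  i= 7: G-G =  0 → A
  i= 8: L-I =  3 → D
  i= 9: Z-X =  2 → C
  i=10: M-Z = 13 → N
  i=11: N-A = 13 → N
  i=12: L-C =  9 → J
  i=13: F-Q = 15 → P
  i=14: O-Z = 15 → P
  i=15: N-N =  0 → A
  i=16: C-Z =  3 → D
  i=17: T-R =  2 → C
  i=18: Y-L = 13 → N
  i=19: V-I = 13 → N
  i=20: N-E =  9 → J
  i=21: C-N = 15 → P
  i=22: B-M = 15 → P
  i=23: U-U =  0 → A
  i=24: G-D =  3 → D
  i=25: Y-W =  2 → C
  i=26: S-F = 13 → N
  i=27: S-F = 13 → N
  i=28: X-O =  9 → J
  i=29: J-U = 15 → P
  i=30: C-N = 15 → P
  i=31: O-O =  0 → A
  i=32: U-R =  3 → D
  i=33: O-M =  2 → C
  i=34: W-J = 13 → N
  i=35: Y-L = 13 → N
  i=36: X-O =  9 → J
  i=37: P-A = 15 → P
  i=38: I-T = 15 → P
  shifts repeat with period 8: DCNNJPPA

DCNNJPPA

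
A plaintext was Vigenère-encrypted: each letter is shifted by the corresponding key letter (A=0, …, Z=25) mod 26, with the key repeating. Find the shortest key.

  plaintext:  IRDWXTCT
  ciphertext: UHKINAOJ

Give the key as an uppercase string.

MQH

  i= 0: U-I = 12 → M
  i= 1: H-R = 16 → Q
  i= 2: K-D =  7 → H
  i= 3: I-W = 12 → M
  i= 4: N-X = 16 → Q
  i= 5: A-T =  7 → H
  i= 6: O-C = 12 → M
  i= 7: J-T = 16 → Q
  shifts repeat with period 3: MQH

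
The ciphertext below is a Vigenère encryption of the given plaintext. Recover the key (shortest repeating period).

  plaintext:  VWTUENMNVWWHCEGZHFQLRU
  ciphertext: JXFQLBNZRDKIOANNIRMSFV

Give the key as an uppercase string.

OBMWH

  i= 0: J-V = 14 → O
  i= 1: X-W =  1 → B
  i= 2: F-T = 12 → M
  i= 3: Q-U = 22 → W
  i= 4: L-E =  7 → H
  i= 5: B-N = 14 → O
  i= 6: N-M =  1 → B
  i= 7: Z-N = 12 → M
  i= 8: R-V = 22 → W
  i= 9: D-W =  7 → H
  i=10: K-W = 14 → O
  i=11: I-H =  1 → B
  i=12: O-C = 12 → M
  i=13: A-E = 22 → W
  i=14: N-G =  7 → H
  i=15: N-Z = 14 → O
  i=16: I-H =  1 → B
  i=17: R-F = 12 → M
  i=18: M-Q = 22 → W
  i=19: S-L =  7 → H
  i=20: F-R = 14 → O
  i=21: V-U =  1 → B
  shifts repeat with period 5: OBMWH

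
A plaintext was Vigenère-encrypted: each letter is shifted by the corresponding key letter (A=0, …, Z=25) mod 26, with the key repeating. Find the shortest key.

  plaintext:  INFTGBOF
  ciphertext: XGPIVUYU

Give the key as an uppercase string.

  i= 0: X-I = 15 → P
  i= 1: G-N = 19 → T
  i= 2: P-F = 10 → K
  i= 3: I-T = 15 → P
  i= 4: V-G = 15 → P
  i= 5: U-B = 19 → T
  i= 6: Y-O = 10 → K
  i= 7: U-F = 15 → P
  shifts repeat with period 4: PTKP

PTKP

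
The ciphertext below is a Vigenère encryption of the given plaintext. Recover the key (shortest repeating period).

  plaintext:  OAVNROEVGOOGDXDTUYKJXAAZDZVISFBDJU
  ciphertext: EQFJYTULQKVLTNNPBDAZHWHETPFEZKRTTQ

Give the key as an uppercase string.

  i= 0: E-O = 16 → Q
  i= 1: Q-A = 16 → Q
  i= 2: F-V = 10 → K
  i= 3: J-N = 22 → W
  i= 4: Y-R =  7 → H
  i= 5: T-O =  5 → F
  i= 6: U-E = 16 → Q
  i= 7: L-V = 16 → Q
  i= 8: Q-G = 10 → K
  i= 9: K-O = 22 → W
  i=10: V-O =  7 → H
  i=11: L-G =  5 → F
  i=12: T-D = 16 → Q
  i=13: N-X = 16 → Q
  i=14: N-D = 10 → K
  i=15: P-T = 22 → W
  i=16: B-U =  7 → H
  i=17: D-Y =  5 → F
  i=18: A-K = 16 → Q
  i=19: Z-J = 16 → Q
  i=20: H-X = 10 → K
  i=21: W-A = 22 → W
  i=22: H-A =  7 → H
  i=23: E-Z =  5 → F
  i=24: T-D = 16 → Q
  i=25: P-Z = 16 → Q
  i=26: F-V = 10 → K
  i=27: E-I = 22 → W
  i=28: Z-S =  7 → H
  i=29: K-F =  5 → F
  i=30: R-B = 16 → Q
  i=31: T-D = 16 → Q
  i=32: T-J = 10 → K
  i=33: Q-U = 22 → W
  shifts repeat with period 6: QQKWHF

QQKWHF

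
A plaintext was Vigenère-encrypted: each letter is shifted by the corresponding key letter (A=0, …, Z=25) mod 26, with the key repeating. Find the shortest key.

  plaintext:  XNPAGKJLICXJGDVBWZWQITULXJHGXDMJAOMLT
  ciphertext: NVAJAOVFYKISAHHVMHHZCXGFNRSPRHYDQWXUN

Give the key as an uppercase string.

  i= 0: N-X = 16 → Q
  i= 1: V-N =  8 → I
  i= 2: A-P = 11 → L
  i= 3: J-A =  9 → J
  i= 4: A-G = 20 → U
  i= 5: O-K =  4 → E
  i= 6: V-J = 12 → M
  i= 7: F-L = 20 → U
  i= 8: Y-I = 16 → Q
  i= 9: K-C =  8 → I
  i=10: I-X = 11 → L
  i=11: S-J =  9 → J
  i=12: A-G = 20 → U
  i=13: H-D =  4 → E
  i=14: H-V = 12 → M
  i=15: V-B = 20 → U
  i=16: M-W = 16 → Q
  i=17: H-Z =  8 → I
  i=18: H-W = 11 → L
  i=19: Z-Q =  9 → J
  i=20: C-I = 20 → U
  i=21: X-T =  4 → E
  i=22: G-U = 12 → M
  i=23: F-L = 20 → U
  i=24: N-X = 16 → Q
  i=25: R-J =  8 → I
  i=26: S-H = 11 → L
  i=27: P-G =  9 → J
  i=28: R-X = 20 → U
  i=29: H-D =  4 → E
  i=30: Y-M = 12 → M
  i=31: D-J = 20 → U
  i=32: Q-A = 16 → Q
  i=33: W-O =  8 → I
  i=34: X-M = 11 → L
  i=35: U-L =  9 → J
  i=36: N-T = 20 → U
  shifts repeat with period 8: QILJUEMU

QILJUEMU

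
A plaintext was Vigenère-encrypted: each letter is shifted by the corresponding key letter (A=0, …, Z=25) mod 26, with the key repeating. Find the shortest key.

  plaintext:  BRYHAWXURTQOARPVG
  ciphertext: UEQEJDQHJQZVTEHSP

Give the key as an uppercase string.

  i= 0: U-B = 19 → T
  i= 1: E-R = 13 → N
  i= 2: Q-Y = 18 → S
  i= 3: E-H = 23 → X
  i= 4: J-A =  9 → J
  i= 5: D-W =  7 → H
  i= 6: Q-X = 19 → T
  i= 7: H-U = 13 → N
  i= 8: J-R = 18 → S
  i= 9: Q-T = 23 → X
  i=10: Z-Q =  9 → J
  i=11: V-O =  7 → H
  i=12: T-A = 19 → T
  i=13: E-R = 13 → N
  i=14: H-P = 18 → S
  i=15: S-V = 23 → X
  i=16: P-G =  9 → J
  shifts repeat with period 6: TNSXJH

TNSXJH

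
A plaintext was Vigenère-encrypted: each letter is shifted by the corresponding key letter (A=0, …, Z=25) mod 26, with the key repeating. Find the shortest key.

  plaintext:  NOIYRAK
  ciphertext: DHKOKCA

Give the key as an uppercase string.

  i= 0: D-N = 16 → Q
  i= 1: H-O = 19 → T
  i= 2: K-I =  2 → C
  i= 3: O-Y = 16 → Q
  i= 4: K-R = 19 → T
  i= 5: C-A =  2 → C
  i= 6: A-K = 16 → Q
  shifts repeat with period 3: QTC

QTC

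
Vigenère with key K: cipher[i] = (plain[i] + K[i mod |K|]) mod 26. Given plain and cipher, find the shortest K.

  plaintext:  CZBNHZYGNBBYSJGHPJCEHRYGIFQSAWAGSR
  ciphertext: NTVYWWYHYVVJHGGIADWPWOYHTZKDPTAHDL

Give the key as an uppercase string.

LUULPXAB

  i= 0: N-C = 11 → L
  i= 1: T-Z = 20 → U
  i= 2: V-B = 20 → U
  i= 3: Y-N = 11 → L
  i= 4: W-H = 15 → P
  i= 5: W-Z = 23 → X
  i= 6: Y-Y =  0 → A
  i= 7: H-G =  1 → B
  i= 8: Y-N = 11 → L
  i= 9: V-B = 20 → U
  i=10: V-B = 20 → U
  i=11: J-Y = 11 → L
  i=12: H-S = 15 → P
  i=13: G-J = 23 → X
  i=14: G-G =  0 → A
  i=15: I-H =  1 → B
  i=16: A-P = 11 → L
  i=17: D-J = 20 → U
  i=18: W-C = 20 → U
  i=19: P-E = 11 → L
  i=20: W-H = 15 → P
  i=21: O-R = 23 → X
  i=22: Y-Y =  0 → A
  i=23: H-G =  1 → B
  i=24: T-I = 11 → L
  i=25: Z-F = 20 → U
  i=26: K-Q = 20 → U
  i=27: D-S = 11 → L
  i=28: P-A = 15 → P
  i=29: T-W = 23 → X
  i=30: A-A =  0 → A
  i=31: H-G =  1 → B
  i=32: D-S = 11 → L
  i=33: L-R = 20 → U
  shifts repeat with period 8: LUULPXAB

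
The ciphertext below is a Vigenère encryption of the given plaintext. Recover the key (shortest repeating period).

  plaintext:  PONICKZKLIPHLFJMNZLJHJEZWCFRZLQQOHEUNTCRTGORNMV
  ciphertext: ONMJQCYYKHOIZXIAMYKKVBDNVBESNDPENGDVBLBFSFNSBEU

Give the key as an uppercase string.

ZZZBOSZO

  i= 0: O-P = 25 → Z
  i= 1: N-O = 25 → Z
  i= 2: M-N = 25 → Z
  i= 3: J-I =  1 → B
  i= 4: Q-C = 14 → O
  i= 5: C-K = 18 → S
  i= 6: Y-Z = 25 → Z
  i= 7: Y-K = 14 → O
  i= 8: K-L = 25 → Z
  i= 9: H-I = 25 → Z
  i=10: O-P = 25 → Z
  i=11: I-H =  1 → B
  i=12: Z-L = 14 → O
  i=13: X-F = 18 → S
  i=14: I-J = 25 → Z
  i=15: A-M = 14 → O
  i=16: M-N = 25 → Z
  i=17: Y-Z = 25 → Z
  i=18: K-L = 25 → Z
  i=19: K-J =  1 → B
  i=20: V-H = 14 → O
  i=21: B-J = 18 → S
  i=22: D-E = 25 → Z
  i=23: N-Z = 14 → O
  i=24: V-W = 25 → Z
  i=25: B-C = 25 → Z
  i=26: E-F = 25 → Z
  i=27: S-R =  1 → B
  i=28: N-Z = 14 → O
  i=29: D-L = 18 → S
  i=30: P-Q = 25 → Z
  i=31: E-Q = 14 → O
  i=32: N-O = 25 → Z
  i=33: G-H = 25 → Z
  i=34: D-E = 25 → Z
  i=35: V-U =  1 → B
  i=36: B-N = 14 → O
  i=37: L-T = 18 → S
  i=38: B-C = 25 → Z
  i=39: F-R = 14 → O
  i=40: S-T = 25 → Z
  i=41: F-G = 25 → Z
  i=42: N-O = 25 → Z
  i=43: S-R =  1 → B
  i=44: B-N = 14 → O
  i=45: E-M = 18 → S
  i=46: U-V = 25 → Z
  shifts repeat with period 8: ZZZBOSZO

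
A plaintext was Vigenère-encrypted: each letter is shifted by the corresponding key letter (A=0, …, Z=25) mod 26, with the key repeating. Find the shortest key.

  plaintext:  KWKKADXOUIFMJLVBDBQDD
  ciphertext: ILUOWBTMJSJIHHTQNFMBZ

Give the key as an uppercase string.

  i= 0: I-K = 24 → Y
  i= 1: L-W = 15 → P
  i= 2: U-K = 10 → K
  i= 3: O-K =  4 → E
  i= 4: W-A = 22 → W
  i= 5: B-D = 24 → Y
  i= 6: T-X = 22 → W
  i= 7: M-O = 24 → Y
  i= 8: J-U = 15 → P
  i= 9: S-I = 10 → K
  i=10: J-F =  4 → E
  i=11: I-M = 22 → W
  i=12: H-J = 24 → Y
  i=13: H-L = 22 → W
  i=14: T-V = 24 → Y
  i=15: Q-B = 15 → P
  i=16: N-D = 10 → K
  i=17: F-B =  4 → E
  i=18: M-Q = 22 → W
  i=19: B-D = 24 → Y
  i=20: Z-D = 22 → W
  shifts repeat with period 7: YPKEWYW

YPKEWYW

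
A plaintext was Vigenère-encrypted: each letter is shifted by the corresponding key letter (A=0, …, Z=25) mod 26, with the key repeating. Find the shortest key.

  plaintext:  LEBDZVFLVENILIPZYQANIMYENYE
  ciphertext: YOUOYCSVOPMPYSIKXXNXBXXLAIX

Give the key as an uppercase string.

  i= 0: Y-L = 13 → N
  i= 1: O-E = 10 → K
  i= 2: U-B = 19 → T
  i= 3: O-D = 11 → L
  i= 4: Y-Z = 25 → Z
  i= 5: C-V =  7 → H
  i= 6: S-F = 13 → N
  i= 7: V-L = 10 → K
  i= 8: O-V = 19 → T
  i= 9: P-E = 11 → L
  i=10: M-N = 25 → Z
  i=11: P-I =  7 → H
  i=12: Y-L = 13 → N
  i=13: S-I = 10 → K
  i=14: I-P = 19 → T
  i=15: K-Z = 11 → L
  i=16: X-Y = 25 → Z
  i=17: X-Q =  7 → H
  i=18: N-A = 13 → N
  i=19: X-N = 10 → K
  i=20: B-I = 19 → T
  i=21: X-M = 11 → L
  i=22: X-Y = 25 → Z
  i=23: L-E =  7 → H
  i=24: A-N = 13 → N
  i=25: I-Y = 10 → K
  i=26: X-E = 19 → T
  shifts repeat with period 6: NKTLZH

NKTLZH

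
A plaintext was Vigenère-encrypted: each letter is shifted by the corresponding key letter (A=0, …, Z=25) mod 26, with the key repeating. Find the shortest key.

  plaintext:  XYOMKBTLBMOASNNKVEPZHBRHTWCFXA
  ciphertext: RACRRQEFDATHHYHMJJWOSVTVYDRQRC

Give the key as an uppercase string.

  i= 0: R-X = 20 → U
  i= 1: A-Y =  2 → C
  i= 2: C-O = 14 → O
  i= 3: R-M =  5 → F
  i= 4: R-K =  7 → H
  i= 5: Q-B = 15 → P
  i= 6: E-T = 11 → L
  i= 7: F-L = 20 → U
  i= 8: D-B =  2 → C
  i= 9: A-M = 14 → O
  i=10: T-O =  5 → F
  i=11: H-A =  7 → H
  i=12: H-S = 15 → P
  i=13: Y-N = 11 → L
  i=14: H-N = 20 → U
  i=15: M-K =  2 → C
  i=16: J-V = 14 → O
  i=17: J-E =  5 → F
  i=18: W-P =  7 → H
  i=19: O-Z = 15 → P
  i=20: S-H = 11 → L
  i=21: V-B = 20 → U
  i=22: T-R =  2 → C
  i=23: V-H = 14 → O
  i=24: Y-T =  5 → F
  i=25: D-W =  7 → H
  i=26: R-C = 15 → P
  i=27: Q-F = 11 → L
  i=28: R-X = 20 → U
  i=29: C-A =  2 → C
  shifts repeat with period 7: UCOFHPL

UCOFHPL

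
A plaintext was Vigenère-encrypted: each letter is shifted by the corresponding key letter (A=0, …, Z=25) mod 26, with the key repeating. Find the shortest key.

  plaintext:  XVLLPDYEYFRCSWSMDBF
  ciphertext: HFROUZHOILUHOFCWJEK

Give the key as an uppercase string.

KKGDFWJ

  i= 0: H-X = 10 → K
  i= 1: F-V = 10 → K
  i= 2: R-L =  6 → G
  i= 3: O-L =  3 → D
  i= 4: U-P =  5 → F
  i= 5: Z-D = 22 → W
  i= 6: H-Y =  9 → J
  i= 7: O-E = 10 → K
  i= 8: I-Y = 10 → K
  i= 9: L-F =  6 → G
  i=10: U-R =  3 → D
  i=11: H-C =  5 → F
  i=12: O-S = 22 → W
  i=13: F-W =  9 → J
  i=14: C-S = 10 → K
  i=15: W-M = 10 → K
  i=16: J-D =  6 → G
  i=17: E-B =  3 → D
  i=18: K-F =  5 → F
  shifts repeat with period 7: KKGDFWJ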